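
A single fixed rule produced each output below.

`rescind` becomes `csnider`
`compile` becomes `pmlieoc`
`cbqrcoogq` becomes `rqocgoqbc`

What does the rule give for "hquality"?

auilytqh

In each case the input is transformed by: swap each adjacent pair of characters (1↔2, 3↔4, ...), then move the first 2 characters to the end (rotate left by 2).
Working it through for "hquality": intermediate "qhauilyt", final "auilytqh".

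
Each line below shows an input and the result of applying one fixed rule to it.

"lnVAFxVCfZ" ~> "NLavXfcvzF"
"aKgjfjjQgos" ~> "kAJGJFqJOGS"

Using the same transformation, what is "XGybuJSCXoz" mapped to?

gxBYjUcsOxZ

The transformation: flip the case of every letter, then swap each adjacent pair of characters (1↔2, 3↔4, ...).
For "XGybuJSCXoz", step one produces "xgYBUjscxOZ"; step two turns that into "gxBYjUcsOxZ".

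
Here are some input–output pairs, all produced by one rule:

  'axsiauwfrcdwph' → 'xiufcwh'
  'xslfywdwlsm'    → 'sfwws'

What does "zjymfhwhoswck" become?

The rule is to keep every other character starting from the second (positions 2nd, 4th, 6th, ...).
"zjymfhwhoswck" → "jmhhsc".

jmhhsc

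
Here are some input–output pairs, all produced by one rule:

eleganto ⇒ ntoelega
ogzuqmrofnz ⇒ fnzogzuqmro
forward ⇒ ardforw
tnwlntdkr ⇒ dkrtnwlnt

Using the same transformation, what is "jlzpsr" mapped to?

psrjlz

Rule — move the last 3 characters to the front (rotate right by 3).
For "jlzpsr" the result is "psrjlz".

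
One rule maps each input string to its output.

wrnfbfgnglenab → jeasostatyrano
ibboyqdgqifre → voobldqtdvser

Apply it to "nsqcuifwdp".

afdphvsjqc

The transformation: shift every letter 13 places forward in the alphabet (wrapping around) — i.e. ROT13.
For "nsqcuifwdp" the result is "afdphvsjqc".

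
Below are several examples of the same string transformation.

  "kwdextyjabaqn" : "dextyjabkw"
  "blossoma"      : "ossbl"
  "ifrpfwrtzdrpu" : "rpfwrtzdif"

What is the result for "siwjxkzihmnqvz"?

wjxkzihmnsi

Looking at the pairs, the operation is to delete the last 3 characters, then move the first 2 characters to the end (rotate left by 2).
For "siwjxkzihmnqvz", step one produces "siwjxkzihmn"; step two turns that into "wjxkzihmnsi".
(Check on "blossoma": → "bloss" → "ossbl" ✓)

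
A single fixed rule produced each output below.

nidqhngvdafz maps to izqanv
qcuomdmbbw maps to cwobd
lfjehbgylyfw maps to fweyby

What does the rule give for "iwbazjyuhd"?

The transformation: keep every other character starting from the second (positions 2nd, 4th, 6th, ...), then take characters alternately from the front and the back (1st, last, 2nd, 2nd-last, ...).
Starting from "iwbazjyuhd": after the first operation, "wajud"; after the second, "wdauj".

wdauj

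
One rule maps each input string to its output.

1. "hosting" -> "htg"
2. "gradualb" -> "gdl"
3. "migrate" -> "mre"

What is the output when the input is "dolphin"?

The transformation: keep one character in every 3, starting at position 1 (positions 1st, 4th, 7th, ...).
For "dolphin" the result is "dpn".

dpn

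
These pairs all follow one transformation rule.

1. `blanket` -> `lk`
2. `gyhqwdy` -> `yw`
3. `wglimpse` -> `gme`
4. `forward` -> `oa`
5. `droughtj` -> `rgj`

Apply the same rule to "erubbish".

Looking at the pairs, the operation is to keep one character in every 3, starting at position 2 (positions 2nd, 5th, 8th, ...).
So "erubbish" becomes "rbh".

rbh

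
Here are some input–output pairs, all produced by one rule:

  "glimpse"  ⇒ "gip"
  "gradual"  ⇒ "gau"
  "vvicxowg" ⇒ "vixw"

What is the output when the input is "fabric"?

fbi

Looking at the pairs, the operation is to move the last character to the front, then keep every other character starting from the second (positions 2nd, 4th, 6th, ...).
Doing the same to "fabric": "fbi".
(Check on "glimpse": → "eglimps" → "gip" ✓)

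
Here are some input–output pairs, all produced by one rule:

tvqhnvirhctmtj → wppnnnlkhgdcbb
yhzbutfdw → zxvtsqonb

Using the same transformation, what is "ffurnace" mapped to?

zzywuolh

Looking at the pairs, the operation is to shift every letter 6 places backward in the alphabet (wrapping around), then sort the characters into reverse alphabetical order.
Working it through for "ffurnace": intermediate "zzolhuwy", final "zzywuolh".
(Check on "tvqhnvirhctmtj": → "npkbhpclbwngnd" → "wppnnnlkhgdcbb" ✓)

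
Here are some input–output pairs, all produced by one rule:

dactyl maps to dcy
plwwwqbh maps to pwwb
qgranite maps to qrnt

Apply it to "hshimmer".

hhme

Looking at the pairs, the operation is to keep every other character starting from the first (positions 1st, 3rd, 5th, ...).
For "hshimmer" the result is "hhme".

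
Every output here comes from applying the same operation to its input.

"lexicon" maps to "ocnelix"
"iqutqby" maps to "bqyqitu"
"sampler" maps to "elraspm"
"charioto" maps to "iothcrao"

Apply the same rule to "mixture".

The transformation: swap each adjacent pair of characters (1↔2, 3↔4, ...), then move the last 3 characters to the front (rotate right by 3).
Starting from "mixture": after the first operation, "imtxrue"; after the second, "rueimtx".

rueimtx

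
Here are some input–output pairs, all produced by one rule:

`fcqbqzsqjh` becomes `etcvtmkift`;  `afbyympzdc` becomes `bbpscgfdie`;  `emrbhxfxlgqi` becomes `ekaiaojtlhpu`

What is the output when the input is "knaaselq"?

The transformation: shift every letter 3 places forward in the alphabet (wrapping around), then move the first 3 characters to the end (rotate left by 3).
Applying both steps to "knaaselq": "nqddvhot", then "dvhotnqd".
(Check on "fcqbqzsqjh": → "iftetcvtmk" → "etcvtmkift" ✓)

dvhotnqd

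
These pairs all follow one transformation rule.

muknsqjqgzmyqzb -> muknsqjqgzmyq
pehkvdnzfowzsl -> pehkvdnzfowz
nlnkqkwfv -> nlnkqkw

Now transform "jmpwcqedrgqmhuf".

The transformation: delete the last 2 characters.
"jmpwcqedrgqmhuf" → "jmpwcqedrgqmh".

jmpwcqedrgqmh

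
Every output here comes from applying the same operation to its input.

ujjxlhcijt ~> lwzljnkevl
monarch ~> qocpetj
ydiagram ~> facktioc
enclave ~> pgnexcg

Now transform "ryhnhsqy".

The rule is to swap each adjacent pair of characters (1↔2, 3↔4, ...), then shift every letter 2 places forward in the alphabet (wrapping around).
Starting from "ryhnhsqy": after the first operation, "yrnhshyq"; after the second, "atpjujas".

atpjujas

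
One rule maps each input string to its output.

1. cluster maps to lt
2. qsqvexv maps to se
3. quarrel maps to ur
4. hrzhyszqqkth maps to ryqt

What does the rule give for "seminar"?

en

Rule — keep one character in every 3, starting at position 2 (positions 2nd, 5th, 8th, ...).
Applying that to "seminar" gives "en".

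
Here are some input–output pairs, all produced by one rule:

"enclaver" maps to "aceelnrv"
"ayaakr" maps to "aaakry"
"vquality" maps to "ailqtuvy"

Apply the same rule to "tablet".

abeltt

What's happening: sort the characters into alphabetical order.
Doing the same to "tablet": "abeltt".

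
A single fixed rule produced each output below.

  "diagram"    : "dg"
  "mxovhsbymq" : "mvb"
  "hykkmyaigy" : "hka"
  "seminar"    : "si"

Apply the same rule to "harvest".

The rule is to move the last 2 characters to the front (rotate right by 2), then keep one character in every 3, starting at position 3 (positions 3rd, 6th, 9th, ...).
On "harvest": the first step gives "stharve", and the second then gives "hv".

hv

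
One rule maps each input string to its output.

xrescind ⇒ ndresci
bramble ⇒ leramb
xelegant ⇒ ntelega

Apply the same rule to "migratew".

Looking at the pairs, the operation is to delete the first character, then move the last 2 characters to the front (rotate right by 2).
On "migratew": the first step gives "igratew", and the second then gives "ewigrat".

ewigrat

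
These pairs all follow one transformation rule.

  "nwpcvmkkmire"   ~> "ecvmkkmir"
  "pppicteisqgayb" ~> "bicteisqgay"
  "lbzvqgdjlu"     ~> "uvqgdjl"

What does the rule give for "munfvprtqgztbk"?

kfvprtqgztb

The transformation: delete the first 3 characters, then move the last character to the front.
Applying both steps to "munfvprtqgztbk": "fvprtqgztbk", then "kfvprtqgztb".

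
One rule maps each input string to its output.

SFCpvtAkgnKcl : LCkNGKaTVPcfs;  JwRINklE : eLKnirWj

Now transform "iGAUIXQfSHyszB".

The transformation: reverse the string, then flip the case of every letter.
On "iGAUIXQfSHyszB" that produces "bZSYhsFqxiuagI".

bZSYhsFqxiuagI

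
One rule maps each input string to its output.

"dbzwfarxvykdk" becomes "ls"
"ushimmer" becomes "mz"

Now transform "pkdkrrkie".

What's happening: shift every letter 8 places forward in the alphabet (wrapping around), then keep only the last 2 characters.
Starting from "pkdkrrkie": after the first operation, "xslszzsqm"; after the second, "qm".

qm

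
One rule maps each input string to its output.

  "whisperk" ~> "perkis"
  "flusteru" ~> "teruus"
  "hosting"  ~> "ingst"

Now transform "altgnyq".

nyqtg

In each case the input is transformed by: delete the first 2 characters, then move the first 2 characters to the end (rotate left by 2).
"altgnyq" → "tgnyq" → "nyqtg".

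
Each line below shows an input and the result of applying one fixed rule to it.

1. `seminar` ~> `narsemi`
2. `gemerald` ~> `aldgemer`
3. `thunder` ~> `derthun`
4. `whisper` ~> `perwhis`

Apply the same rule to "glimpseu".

Looking at the pairs, the operation is to move the last 3 characters to the front (rotate right by 3).
Doing the same to "glimpseu": "seuglimp".

seuglimp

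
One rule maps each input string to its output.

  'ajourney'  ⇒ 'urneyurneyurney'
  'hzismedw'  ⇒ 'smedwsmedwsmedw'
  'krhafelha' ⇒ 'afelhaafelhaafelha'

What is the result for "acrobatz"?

obatzobatzobatz

The rule is to delete the first 3 characters, then write the whole string 3 times in a row.
For "acrobatz", step one produces "obatz"; step two turns that into "obatzobatzobatz".
(Check on "ajourney": → "urney" → "urneyurneyurney" ✓)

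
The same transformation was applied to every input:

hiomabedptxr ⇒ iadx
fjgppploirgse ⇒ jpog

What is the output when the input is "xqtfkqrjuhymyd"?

qkjyd

What's happening: keep one character in every 3, starting at position 2 (positions 2nd, 5th, 8th, ...).
So "xqtfkqrjuhymyd" becomes "qkjyd".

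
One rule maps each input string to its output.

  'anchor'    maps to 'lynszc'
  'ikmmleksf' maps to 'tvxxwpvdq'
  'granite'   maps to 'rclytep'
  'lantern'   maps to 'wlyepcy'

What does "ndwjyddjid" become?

What's happening: shift every letter 11 places forward in the alphabet (wrapping around).
For "ndwjyddjid" the result is "yohujoouto".

yohujoouto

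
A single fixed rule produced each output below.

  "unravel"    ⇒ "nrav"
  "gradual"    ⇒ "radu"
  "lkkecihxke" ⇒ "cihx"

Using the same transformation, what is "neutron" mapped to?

eutr

The pattern: move the last 2 characters to the front (rotate right by 2), then keep only the last 4 characters.
On "neutron": the first step gives "onneutr", and the second then gives "eutr".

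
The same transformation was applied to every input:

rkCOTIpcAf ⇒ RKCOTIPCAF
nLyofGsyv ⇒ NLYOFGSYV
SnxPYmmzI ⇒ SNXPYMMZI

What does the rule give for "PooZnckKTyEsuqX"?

The pattern: convert every letter to uppercase.
So "PooZnckKTyEsuqX" becomes "POOZNCKKTYESUQX".

POOZNCKKTYESUQX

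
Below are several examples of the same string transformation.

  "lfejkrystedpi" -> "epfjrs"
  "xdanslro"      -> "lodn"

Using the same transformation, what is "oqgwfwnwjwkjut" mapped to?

The rule is to keep every other character starting from the second (positions 2nd, 4th, 6th, ...), then move the last 2 characters to the front (rotate right by 2).
For "oqgwfwnwjwkjut" the result is "jtqwwww".

jtqwwww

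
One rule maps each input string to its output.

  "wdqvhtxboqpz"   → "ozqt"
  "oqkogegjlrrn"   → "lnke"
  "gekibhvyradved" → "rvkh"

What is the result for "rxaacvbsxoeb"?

The transformation: keep one character in every 3, starting at position 3 (positions 3rd, 6th, 9th, ...), then swap the front and back halves of the string.
Applying both steps to "rxaacvbsxoeb": "avxb", then "xbav".
(Check on "wdqvhtxboqpz": → "qtoz" → "ozqt" ✓)

xbav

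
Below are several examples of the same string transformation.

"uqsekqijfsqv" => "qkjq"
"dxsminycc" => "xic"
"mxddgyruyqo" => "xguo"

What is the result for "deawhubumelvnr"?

The rule is to keep one character in every 3, starting at position 2 (positions 2nd, 5th, 8th, ...).
Doing the same to "deawhubumelvnr": "ehulr".

ehulr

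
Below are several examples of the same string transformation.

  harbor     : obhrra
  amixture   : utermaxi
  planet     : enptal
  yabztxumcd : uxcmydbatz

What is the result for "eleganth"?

The transformation: swap the front and back halves of the string, then swap each adjacent pair of characters (1↔2, 3↔4, ...).
Applying that to "eleganth" gives "nahtlege".

nahtlege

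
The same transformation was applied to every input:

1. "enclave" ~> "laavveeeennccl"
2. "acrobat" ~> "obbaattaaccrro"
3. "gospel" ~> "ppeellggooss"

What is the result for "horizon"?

izzoonnhhoorri

What's happening: double every character, then swap the front and back halves of the string.
On "horizon": the first step gives "hhoorriizzoonn", and the second then gives "izzoonnhhoorri".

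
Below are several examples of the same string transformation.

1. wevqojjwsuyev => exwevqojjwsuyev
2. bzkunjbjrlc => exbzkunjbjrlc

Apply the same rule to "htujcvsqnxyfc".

What's happening: prepend "ex".
On "htujcvsqnxyfc" that produces "exhtujcvsqnxyfc".

exhtujcvsqnxyfc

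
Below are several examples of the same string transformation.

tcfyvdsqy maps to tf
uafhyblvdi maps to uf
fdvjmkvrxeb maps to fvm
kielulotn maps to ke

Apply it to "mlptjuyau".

mp

Looking at the pairs, the operation is to keep every other character starting from the first (positions 1st, 3rd, 5th, ...), then delete the last 3 characters.
Starting from "mlptjuyau": after the first operation, "mpjyu"; after the second, "mp".
(Check on "fdvjmkvrxeb": → "fvmvxb" → "fvm" ✓)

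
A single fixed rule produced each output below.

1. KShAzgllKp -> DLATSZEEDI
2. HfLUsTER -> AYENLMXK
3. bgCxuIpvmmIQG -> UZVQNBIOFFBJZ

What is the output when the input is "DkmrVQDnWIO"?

The pattern: shift every letter 7 places backward in the alphabet (wrapping around), then convert every letter to uppercase.
On "DkmrVQDnWIO" that produces "WDFKOJWGPBH".

WDFKOJWGPBH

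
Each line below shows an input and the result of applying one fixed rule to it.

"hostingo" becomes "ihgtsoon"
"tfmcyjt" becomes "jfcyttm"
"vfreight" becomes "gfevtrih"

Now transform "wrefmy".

mfeywr

The transformation: sort the characters into reverse alphabetical order, then move the last 3 characters to the front (rotate right by 3).
Applying both steps to "wrefmy": "ywrmfe", then "mfeywr".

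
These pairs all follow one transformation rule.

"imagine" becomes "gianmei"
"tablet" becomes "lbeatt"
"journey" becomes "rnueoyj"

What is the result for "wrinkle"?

What's happening: take characters alternately from the front and the back (1st, last, 2nd, 2nd-last, ...), then reverse the string.
"wrinkle" → "werlikn" → "nkilrew".
(Check on "tablet": → "ttaebl" → "lbeatt" ✓)

nkilrew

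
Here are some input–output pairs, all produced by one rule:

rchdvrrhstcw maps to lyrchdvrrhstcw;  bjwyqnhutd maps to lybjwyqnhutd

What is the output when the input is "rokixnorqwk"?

lyrokixnorqwk

The transformation: prepend "ly".
So "rokixnorqwk" becomes "lyrokixnorqwk".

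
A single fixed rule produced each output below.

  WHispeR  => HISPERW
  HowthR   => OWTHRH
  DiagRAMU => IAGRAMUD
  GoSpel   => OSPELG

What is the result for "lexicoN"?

EXICONL

The transformation: move the first character to the end, then convert every letter to uppercase.
For "lexicoN", step one produces "exicoNl"; step two turns that into "EXICONL".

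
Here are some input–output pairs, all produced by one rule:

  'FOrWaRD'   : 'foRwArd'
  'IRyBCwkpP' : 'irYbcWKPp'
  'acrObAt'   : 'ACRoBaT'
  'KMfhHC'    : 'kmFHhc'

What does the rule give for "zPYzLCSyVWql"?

Looking at the pairs, the operation is to flip the case of every letter.
On "zPYzLCSyVWql" that produces "ZpyZlcsYvwQL".

ZpyZlcsYvwQL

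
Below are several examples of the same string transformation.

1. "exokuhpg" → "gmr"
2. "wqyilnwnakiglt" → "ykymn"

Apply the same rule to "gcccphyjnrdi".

The transformation: keep one character in every 3, starting at position 1 (positions 1st, 4th, 7th, ...), then shift every letter 2 places forward in the alphabet (wrapping around).
Applying both steps to "gcccphyjnrdi": "gcyr", then "ieat".

ieat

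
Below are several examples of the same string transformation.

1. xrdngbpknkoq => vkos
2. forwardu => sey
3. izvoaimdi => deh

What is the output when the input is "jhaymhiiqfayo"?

lqme

The rule is to keep one character in every 3, starting at position 2 (positions 2nd, 5th, 8th, ...), then shift every letter 4 places forward in the alphabet (wrapping around).
Applying both steps to "jhaymhiiqfayo": "hmia", then "lqme".
(Check on "forwardu": → "oau" → "sey" ✓)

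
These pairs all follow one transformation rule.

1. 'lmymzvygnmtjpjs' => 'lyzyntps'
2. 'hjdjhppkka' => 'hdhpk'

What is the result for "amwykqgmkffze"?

In each case the input is transformed by: keep every other character starting from the first (positions 1st, 3rd, 5th, ...).
"amwykqgmkffze" → "awkgkfe".

awkgkfe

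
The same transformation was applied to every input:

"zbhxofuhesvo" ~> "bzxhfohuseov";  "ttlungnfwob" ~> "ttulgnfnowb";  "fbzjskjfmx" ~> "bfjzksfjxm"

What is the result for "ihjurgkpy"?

Rule — swap each adjacent pair of characters (1↔2, 3↔4, ...).
Doing the same to "ihjurgkpy": "hiujgrpky".

hiujgrpky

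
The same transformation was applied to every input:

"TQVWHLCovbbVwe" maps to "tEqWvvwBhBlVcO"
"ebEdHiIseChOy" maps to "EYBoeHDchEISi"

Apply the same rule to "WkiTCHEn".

wNKeIhtc

The transformation: flip the case of every letter, then take characters alternately from the front and the back (1st, last, 2nd, 2nd-last, ...).
Working it through for "WkiTCHEn": intermediate "wKItcheN", final "wNKeIhtc".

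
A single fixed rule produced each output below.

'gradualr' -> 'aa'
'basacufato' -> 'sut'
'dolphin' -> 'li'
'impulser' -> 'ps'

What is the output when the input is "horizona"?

Each output is the input with this applied: keep one character in every 3, starting at position 3 (positions 3rd, 6th, 9th, ...).
Applying that to "horizona" gives "ro".

ro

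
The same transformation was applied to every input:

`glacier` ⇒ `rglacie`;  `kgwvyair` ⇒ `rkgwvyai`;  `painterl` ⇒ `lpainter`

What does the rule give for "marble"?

In each case the input is transformed by: move the last character to the front.
Doing the same to "marble": "emarbl".

emarbl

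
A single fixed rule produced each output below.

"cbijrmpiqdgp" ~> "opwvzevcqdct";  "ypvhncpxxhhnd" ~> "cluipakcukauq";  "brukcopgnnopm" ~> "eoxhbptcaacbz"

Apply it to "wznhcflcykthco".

mjuasppyxlugbp

Each output is the input with this applied: shift every letter 13 places forward in the alphabet (wrapping around) — i.e. ROT13, then swap each adjacent pair of characters (1↔2, 3↔4, ...).
Applying both steps to "wznhcflcykthco": "jmaupsyplxgupb", then "mjuasppyxlugbp".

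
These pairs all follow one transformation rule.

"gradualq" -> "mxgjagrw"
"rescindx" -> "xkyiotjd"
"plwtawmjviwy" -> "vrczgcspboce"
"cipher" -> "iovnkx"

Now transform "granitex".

mxgtozkd

The rule is to shift every letter 6 places forward in the alphabet (wrapping around).
Doing the same to "granitex": "mxgtozkd".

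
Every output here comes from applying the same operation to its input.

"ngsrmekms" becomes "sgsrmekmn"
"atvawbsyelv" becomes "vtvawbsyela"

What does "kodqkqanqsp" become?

podqkqanqsk

What's happening: swap the first and last characters.
So "kodqkqanqsp" becomes "podqkqanqsk".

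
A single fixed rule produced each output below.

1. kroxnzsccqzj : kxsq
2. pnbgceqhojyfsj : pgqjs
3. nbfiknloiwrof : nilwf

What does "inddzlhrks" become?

idhs

Looking at the pairs, the operation is to keep one character in every 3, starting at position 1 (positions 1st, 4th, 7th, ...).
Doing the same to "inddzlhrks": "idhs".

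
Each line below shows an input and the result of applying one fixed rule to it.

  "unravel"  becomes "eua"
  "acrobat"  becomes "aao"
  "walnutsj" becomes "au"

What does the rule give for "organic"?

ioa

What's happening: move the last 2 characters to the front (rotate right by 2), then keep only the vowels.
Applying both steps to "organic": "icorgan", then "ioa".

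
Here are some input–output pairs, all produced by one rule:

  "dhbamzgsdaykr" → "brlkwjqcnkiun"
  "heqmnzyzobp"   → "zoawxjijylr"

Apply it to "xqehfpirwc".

Looking at the pairs, the operation is to swap the first and last characters, then shift every letter 10 places forward in the alphabet (wrapping around).
Doing the same to "xqehfpirwc": "maorpzsbgh".

maorpzsbgh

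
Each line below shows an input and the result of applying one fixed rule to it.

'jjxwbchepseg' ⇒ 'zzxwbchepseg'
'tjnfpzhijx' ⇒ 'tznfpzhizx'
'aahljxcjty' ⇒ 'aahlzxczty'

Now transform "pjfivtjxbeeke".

pzfivtzxbeeke

The transformation: replace every "j" with "z".
On "pjfivtjxbeeke" that produces "pzfivtzxbeeke".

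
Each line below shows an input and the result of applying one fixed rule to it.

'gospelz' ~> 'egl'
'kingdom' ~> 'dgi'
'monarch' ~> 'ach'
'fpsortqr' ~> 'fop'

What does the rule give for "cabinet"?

The pattern: sort the characters into alphabetical order, then keep only the first 3 characters.
For "cabinet" the result is "abc".
(Check on "kingdom": → "dgikmno" → "dgi" ✓)

abc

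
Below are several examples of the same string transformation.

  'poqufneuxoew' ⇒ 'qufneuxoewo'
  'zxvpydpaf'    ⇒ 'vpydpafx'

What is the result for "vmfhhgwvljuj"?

The rule is to delete the first character, then move the first character to the end.
Applying both steps to "vmfhhgwvljuj": "mfhhgwvljuj", then "fhhgwvljujm".

fhhgwvljujm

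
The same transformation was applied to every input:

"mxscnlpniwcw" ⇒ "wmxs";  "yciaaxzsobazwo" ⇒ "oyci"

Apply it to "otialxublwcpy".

The rule is to move the last character to the front, then keep only the first 4 characters.
Working it through for "otialxublwcpy": intermediate "yotialxublwcp", final "yoti".

yoti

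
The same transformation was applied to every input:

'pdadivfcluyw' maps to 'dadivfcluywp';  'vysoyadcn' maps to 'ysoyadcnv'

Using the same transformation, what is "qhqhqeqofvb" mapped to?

Each output is the input with this applied: move the first character to the end.
So "qhqhqeqofvb" becomes "hqhqeqofvbq".

hqhqeqofvbq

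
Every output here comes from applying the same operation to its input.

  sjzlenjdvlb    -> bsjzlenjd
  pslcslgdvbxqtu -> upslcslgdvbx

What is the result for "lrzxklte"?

The rule is to move the last character to the front, then delete the last 2 characters.
Starting from "lrzxklte": after the first operation, "elrzxklt"; after the second, "elrzxk".
(Check on "pslcslgdvbxqtu": → "upslcslgdvbxqt" → "upslcslgdvbx" ✓)

elrzxk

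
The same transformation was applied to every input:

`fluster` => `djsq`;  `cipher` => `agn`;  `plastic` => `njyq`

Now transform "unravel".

The rule is to shift every letter 2 places backward in the alphabet (wrapping around), then delete the last 3 characters.
So "unravel" becomes "slpy".

slpy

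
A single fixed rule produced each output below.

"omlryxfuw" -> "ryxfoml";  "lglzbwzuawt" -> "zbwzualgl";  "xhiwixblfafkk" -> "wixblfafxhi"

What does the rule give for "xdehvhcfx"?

hvhcxde

Looking at the pairs, the operation is to delete the last 2 characters, then move the first 3 characters to the end (rotate left by 3).
Applying both steps to "xdehvhcfx": "xdehvhc", then "hvhcxde".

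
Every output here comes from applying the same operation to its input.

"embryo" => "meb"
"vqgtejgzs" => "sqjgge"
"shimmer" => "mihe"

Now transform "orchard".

Rule — sort the characters into reverse alphabetical order, then delete the first 3 characters.
Doing the same to "orchard": "hdca".

hdca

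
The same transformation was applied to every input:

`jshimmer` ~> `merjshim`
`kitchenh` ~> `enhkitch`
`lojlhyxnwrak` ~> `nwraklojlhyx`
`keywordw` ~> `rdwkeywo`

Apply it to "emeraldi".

The transformation: move the first character to the end, then swap the front and back halves of the string.
On "emeraldi": the first step gives "meraldie", and the second then gives "ldiemera".

ldiemera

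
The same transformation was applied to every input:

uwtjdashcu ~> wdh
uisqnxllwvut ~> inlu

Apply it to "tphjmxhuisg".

pmug

Rule — keep one character in every 3, starting at position 2 (positions 2nd, 5th, 8th, ...).
So "tphjmxhuisg" becomes "pmug".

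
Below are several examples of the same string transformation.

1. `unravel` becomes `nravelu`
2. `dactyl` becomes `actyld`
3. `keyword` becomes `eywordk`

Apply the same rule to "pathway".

In each case the input is transformed by: move the first character to the end.
For "pathway" the result is "athwayp".

athwayp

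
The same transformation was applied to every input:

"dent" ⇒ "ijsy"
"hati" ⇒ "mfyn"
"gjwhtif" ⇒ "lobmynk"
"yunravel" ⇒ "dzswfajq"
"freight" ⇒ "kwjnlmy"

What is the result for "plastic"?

uqfxynh

Each output is the input with this applied: shift every letter 5 places forward in the alphabet (wrapping around).
For "plastic" the result is "uqfxynh".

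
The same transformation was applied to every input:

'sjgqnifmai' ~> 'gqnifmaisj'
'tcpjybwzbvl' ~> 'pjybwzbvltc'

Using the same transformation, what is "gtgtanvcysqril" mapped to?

Rule — move the first 2 characters to the end (rotate left by 2).
"gtgtanvcysqril" → "gtanvcysqrilgt".

gtanvcysqrilgt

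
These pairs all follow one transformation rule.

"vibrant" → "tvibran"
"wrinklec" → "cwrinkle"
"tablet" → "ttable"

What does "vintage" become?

evintag

The pattern: move the last character to the front.
For "vintage" the result is "evintag".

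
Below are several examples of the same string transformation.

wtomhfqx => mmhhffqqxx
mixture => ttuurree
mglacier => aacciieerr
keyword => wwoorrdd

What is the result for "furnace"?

nnaaccee

In each case the input is transformed by: delete the first 3 characters, then double every character.
So "furnace" becomes "nnaaccee".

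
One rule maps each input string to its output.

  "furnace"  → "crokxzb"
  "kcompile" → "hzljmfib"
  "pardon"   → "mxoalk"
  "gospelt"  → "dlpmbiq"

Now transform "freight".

cobfdeq

In each case the input is transformed by: shift every letter 3 places backward in the alphabet (wrapping around).
Applying that to "freight" gives "cobfdeq".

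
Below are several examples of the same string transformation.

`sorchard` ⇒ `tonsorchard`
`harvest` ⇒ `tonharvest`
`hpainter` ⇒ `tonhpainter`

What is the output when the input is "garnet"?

tongarnet

Looking at the pairs, the operation is to prepend "ton".
Doing the same to "garnet": "tongarnet".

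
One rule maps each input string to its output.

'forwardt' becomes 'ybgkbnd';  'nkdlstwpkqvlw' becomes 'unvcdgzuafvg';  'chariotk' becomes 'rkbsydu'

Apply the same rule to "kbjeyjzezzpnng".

The transformation: shift every letter 10 places forward in the alphabet (wrapping around), then delete the first character.
So "kbjeyjzezzpnng" becomes "ltoitjojjzxxq".

ltoitjojjzxxq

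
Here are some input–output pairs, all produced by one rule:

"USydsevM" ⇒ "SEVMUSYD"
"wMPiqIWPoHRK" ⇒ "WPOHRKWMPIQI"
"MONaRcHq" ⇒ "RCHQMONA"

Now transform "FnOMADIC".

ADICFNOM

Rule — swap the front and back halves of the string, then convert every letter to uppercase.
For "FnOMADIC", step one produces "ADICFnOM"; step two turns that into "ADICFNOM".
(Check on "wMPiqIWPoHRK": → "WPoHRKwMPiqI" → "WPOHRKWMPIQI" ✓)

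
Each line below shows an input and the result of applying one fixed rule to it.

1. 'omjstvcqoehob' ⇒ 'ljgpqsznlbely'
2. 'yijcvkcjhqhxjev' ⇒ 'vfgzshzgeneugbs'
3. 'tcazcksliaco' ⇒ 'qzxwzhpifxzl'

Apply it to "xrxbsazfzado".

uouypxwcwxal

Each output is the input with this applied: shift every letter 3 places backward in the alphabet (wrapping around).
"xrxbsazfzado" → "uouypxwcwxal".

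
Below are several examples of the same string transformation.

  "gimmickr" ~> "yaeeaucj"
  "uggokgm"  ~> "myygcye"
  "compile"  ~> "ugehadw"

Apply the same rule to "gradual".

In each case the input is transformed by: shift every letter 8 places backward in the alphabet (wrapping around).
Doing the same to "gradual": "yjsvmsd".

yjsvmsd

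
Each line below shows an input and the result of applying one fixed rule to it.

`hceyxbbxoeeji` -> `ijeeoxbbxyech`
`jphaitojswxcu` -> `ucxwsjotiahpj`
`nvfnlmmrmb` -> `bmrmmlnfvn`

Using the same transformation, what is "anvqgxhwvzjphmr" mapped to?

The pattern: reverse the string.
So "anvqgxhwvzjphmr" becomes "rmhpjzvwhxgqvna".

rmhpjzvwhxgqvna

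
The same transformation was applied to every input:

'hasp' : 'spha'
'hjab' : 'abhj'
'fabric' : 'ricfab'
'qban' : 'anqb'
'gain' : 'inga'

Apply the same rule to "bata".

What's happening: swap the front and back halves of the string.
So "bata" becomes "taba".

taba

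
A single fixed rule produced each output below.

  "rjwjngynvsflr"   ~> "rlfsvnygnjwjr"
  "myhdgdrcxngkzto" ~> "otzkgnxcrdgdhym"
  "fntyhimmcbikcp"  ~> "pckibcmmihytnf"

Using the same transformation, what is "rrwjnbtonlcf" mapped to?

What's happening: reverse the string.
Applying that to "rrwjnbtonlcf" gives "fclnotbnjwrr".

fclnotbnjwrr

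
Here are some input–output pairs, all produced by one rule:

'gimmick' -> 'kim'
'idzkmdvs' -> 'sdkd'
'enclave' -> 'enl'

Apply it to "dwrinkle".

ewik

The pattern: move the last 2 characters to the front (rotate right by 2), then keep every other character starting from the second (positions 2nd, 4th, 6th, ...).
On "dwrinkle": the first step gives "ledwrink", and the second then gives "ewik".
(Check on "idzkmdvs": → "vsidzkmd" → "sdkd" ✓)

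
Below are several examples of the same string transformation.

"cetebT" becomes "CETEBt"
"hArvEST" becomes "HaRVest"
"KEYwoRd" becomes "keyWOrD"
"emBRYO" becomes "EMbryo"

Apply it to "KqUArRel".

kQuaRrEL

The rule is to flip the case of every letter.
"KqUArRel" → "kQuaRrEL".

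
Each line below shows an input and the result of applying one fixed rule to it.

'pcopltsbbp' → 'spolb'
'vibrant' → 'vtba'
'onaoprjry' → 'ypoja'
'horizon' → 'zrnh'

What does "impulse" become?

What's happening: keep every other character starting from the first (positions 1st, 3rd, 5th, ...), then sort the characters into reverse alphabetical order.
For "impulse" the result is "plie".

plie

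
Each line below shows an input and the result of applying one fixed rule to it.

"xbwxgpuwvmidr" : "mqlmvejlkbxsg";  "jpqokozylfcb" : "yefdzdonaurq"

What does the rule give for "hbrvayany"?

wqgkpnpcn

In each case the input is transformed by: shift every letter 11 places backward in the alphabet (wrapping around).
Applying that to "hbrvayany" gives "wqgkpnpcn".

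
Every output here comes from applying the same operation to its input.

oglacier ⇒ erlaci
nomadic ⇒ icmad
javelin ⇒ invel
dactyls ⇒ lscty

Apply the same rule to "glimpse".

What's happening: delete the first 2 characters, then move the last 2 characters to the front (rotate right by 2).
Working it through for "glimpse": intermediate "impse", final "seimp".

seimp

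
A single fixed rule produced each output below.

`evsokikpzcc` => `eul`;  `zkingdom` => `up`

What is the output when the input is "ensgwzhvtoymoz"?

elfy

Looking at the pairs, the operation is to shift every letter 12 places forward in the alphabet (wrapping around), then keep one character in every 3, starting at position 3 (positions 3rd, 6th, 9th, ...).
Working it through for "ensgwzhvtoymoz": intermediate "qzesilthfakyal", final "elfy".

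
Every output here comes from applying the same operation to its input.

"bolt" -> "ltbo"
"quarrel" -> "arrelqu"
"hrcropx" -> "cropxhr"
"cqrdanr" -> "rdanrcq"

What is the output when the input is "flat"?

In each case the input is transformed by: move the first 2 characters to the end (rotate left by 2).
Doing the same to "flat": "atfl".

atfl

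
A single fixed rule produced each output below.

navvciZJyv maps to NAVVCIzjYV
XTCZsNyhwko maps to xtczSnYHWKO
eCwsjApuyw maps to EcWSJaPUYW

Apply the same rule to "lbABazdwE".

What's happening: flip the case of every letter.
For "lbABazdwE" the result is "LBabAZDWe".

LBabAZDWe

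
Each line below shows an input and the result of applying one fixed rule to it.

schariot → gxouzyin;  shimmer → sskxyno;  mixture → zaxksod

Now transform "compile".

vorkius

Looking at the pairs, the operation is to shift every letter 6 places forward in the alphabet (wrapping around), then move the first 3 characters to the end (rotate left by 3).
Doing the same to "compile": "vorkius".
(Check on "shimmer": → "ynosskx" → "sskxyno" ✓)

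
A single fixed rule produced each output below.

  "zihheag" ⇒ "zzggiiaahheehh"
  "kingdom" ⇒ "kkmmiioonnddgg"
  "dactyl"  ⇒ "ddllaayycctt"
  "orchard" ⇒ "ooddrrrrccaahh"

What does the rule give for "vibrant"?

What's happening: take characters alternately from the front and the back (1st, last, 2nd, 2nd-last, ...), then double every character.
Working it through for "vibrant": intermediate "vtinbar", final "vvttiinnbbaarr".

vvttiinnbbaarr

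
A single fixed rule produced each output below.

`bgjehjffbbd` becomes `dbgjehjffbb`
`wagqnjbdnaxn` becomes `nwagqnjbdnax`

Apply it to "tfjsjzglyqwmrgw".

wtfjsjzglyqwmrg

Rule — move the last character to the front.
Applying that to "tfjsjzglyqwmrgw" gives "wtfjsjzglyqwmrg".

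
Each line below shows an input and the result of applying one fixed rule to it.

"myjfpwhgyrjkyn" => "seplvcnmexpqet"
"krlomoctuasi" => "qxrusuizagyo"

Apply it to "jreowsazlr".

pxkucygfrx

Looking at the pairs, the operation is to shift every letter 6 places forward in the alphabet (wrapping around).
For "jreowsazlr" the result is "pxkucygfrx".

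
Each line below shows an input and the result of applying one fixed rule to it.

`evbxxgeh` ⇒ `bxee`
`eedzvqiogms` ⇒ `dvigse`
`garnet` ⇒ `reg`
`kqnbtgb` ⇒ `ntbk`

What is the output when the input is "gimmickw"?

Looking at the pairs, the operation is to keep every other character starting from the first (positions 1st, 3rd, 5th, ...), then move the first character to the end.
Starting from "gimmickw": after the first operation, "gmik"; after the second, "mikg".

mikg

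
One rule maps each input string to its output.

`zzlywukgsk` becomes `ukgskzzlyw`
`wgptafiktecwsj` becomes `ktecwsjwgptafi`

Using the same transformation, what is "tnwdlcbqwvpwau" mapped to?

qwvpwautnwdlcb

The pattern: swap the front and back halves of the string.
Applying that to "tnwdlcbqwvpwau" gives "qwvpwautnwdlcb".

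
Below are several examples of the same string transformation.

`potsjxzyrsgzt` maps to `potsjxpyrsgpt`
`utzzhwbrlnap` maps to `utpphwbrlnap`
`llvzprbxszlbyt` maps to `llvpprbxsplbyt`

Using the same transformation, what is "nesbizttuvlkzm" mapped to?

nesbipttuvlkpm

Rule — replace every "z" with "p".
Doing the same to "nesbizttuvlkzm": "nesbipttuvlkpm".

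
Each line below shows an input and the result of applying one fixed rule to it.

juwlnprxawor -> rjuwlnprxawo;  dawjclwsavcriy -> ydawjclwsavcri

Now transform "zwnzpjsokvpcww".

The transformation: move the last character to the front.
So "zwnzpjsokvpcww" becomes "wzwnzpjsokvpcw".

wzwnzpjsokvpcw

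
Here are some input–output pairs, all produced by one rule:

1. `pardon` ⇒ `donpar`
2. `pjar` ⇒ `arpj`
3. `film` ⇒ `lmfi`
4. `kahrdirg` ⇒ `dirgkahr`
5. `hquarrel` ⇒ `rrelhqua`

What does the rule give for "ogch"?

The rule is to swap the front and back halves of the string.
Doing the same to "ogch": "chog".

chog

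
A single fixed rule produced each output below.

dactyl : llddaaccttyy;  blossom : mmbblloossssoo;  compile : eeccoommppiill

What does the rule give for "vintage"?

eevviinnttaagg

Looking at the pairs, the operation is to move the last character to the front, then double every character.
Starting from "vintage": after the first operation, "evintag"; after the second, "eevviinnttaagg".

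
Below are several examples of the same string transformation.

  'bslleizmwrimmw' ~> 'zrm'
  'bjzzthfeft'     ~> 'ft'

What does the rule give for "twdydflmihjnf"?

lhf

The rule is to keep one character in every 3, starting at position 1 (positions 1st, 4th, 7th, ...), then delete the first 2 characters.
Working it through for "twdydflmihjnf": intermediate "tylhf", final "lhf".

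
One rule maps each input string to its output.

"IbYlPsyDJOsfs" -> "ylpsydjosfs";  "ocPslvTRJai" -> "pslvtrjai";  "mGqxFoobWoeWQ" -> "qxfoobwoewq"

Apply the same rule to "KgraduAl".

The pattern: delete the first 2 characters, then convert every letter to lowercase.
Applying both steps to "KgraduAl": "raduAl", then "radual".

radual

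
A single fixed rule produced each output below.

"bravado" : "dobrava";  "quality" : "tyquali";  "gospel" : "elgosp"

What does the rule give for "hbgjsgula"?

lahbgjsgu

What's happening: move the last 2 characters to the front (rotate right by 2).
On "hbgjsgula" that produces "lahbgjsgu".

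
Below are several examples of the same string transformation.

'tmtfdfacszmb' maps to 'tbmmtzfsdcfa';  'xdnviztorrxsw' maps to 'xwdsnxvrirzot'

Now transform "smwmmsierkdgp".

Looking at the pairs, the operation is to take characters alternately from the front and the back (1st, last, 2nd, 2nd-last, ...).
"smwmmsierkdgp" → "spmgwdmkmrsei".

spmgwdmkmrsei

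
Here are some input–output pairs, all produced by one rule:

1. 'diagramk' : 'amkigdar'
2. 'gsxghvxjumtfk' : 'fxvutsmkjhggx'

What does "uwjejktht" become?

euttkjjhw

The transformation: sort the characters into reverse alphabetical order, then swap the first and last characters.
Starting from "uwjejktht": after the first operation, "wuttkjjhe"; after the second, "euttkjjhw".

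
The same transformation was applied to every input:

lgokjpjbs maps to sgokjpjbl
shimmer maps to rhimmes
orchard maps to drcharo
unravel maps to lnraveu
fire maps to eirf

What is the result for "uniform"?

Looking at the pairs, the operation is to swap the first and last characters.
Doing the same to "uniform": "mniforu".

mniforu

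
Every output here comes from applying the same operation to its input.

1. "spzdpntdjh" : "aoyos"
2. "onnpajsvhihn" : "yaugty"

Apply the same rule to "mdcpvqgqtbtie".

The transformation: shift every letter 11 places forward in the alphabet (wrapping around), then keep every other character starting from the second (positions 2nd, 4th, 6th, ...).
Starting from "mdcpvqgqtbtie": after the first operation, "xonagbrbemetp"; after the second, "oabbmt".
(Check on "onnpajsvhihn": → "zyyaludgstsy" → "yaugty" ✓)

oabbmt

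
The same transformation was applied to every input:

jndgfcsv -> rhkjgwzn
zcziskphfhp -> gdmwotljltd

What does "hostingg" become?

swxmrkkl

What's happening: shift every letter 4 places forward in the alphabet (wrapping around), then move the first character to the end.
For "hostingg", step one produces "lswxmrkk"; step two turns that into "swxmrkkl".
(Check on "jndgfcsv": → "nrhkjgwz" → "rhkjgwzn" ✓)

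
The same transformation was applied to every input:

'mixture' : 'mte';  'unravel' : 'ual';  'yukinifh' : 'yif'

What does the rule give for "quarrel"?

The rule is to keep one character in every 3, starting at position 1 (positions 1st, 4th, 7th, ...).
So "quarrel" becomes "qrl".

qrl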